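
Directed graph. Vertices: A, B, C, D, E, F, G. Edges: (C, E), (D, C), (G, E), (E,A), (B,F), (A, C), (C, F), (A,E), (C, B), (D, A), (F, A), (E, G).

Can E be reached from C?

Explore from C.
Distance 1: reach B, E, F.
Found E.

Yes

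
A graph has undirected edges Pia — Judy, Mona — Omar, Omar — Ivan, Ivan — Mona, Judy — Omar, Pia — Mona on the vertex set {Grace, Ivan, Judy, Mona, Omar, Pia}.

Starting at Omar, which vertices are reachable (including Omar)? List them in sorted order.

Ivan, Judy, Mona, Omar, Pia

Start at Omar.
Its neighbours: Ivan, Judy, Mona.
Then their neighbours: Pia.
Nothing further is reachable.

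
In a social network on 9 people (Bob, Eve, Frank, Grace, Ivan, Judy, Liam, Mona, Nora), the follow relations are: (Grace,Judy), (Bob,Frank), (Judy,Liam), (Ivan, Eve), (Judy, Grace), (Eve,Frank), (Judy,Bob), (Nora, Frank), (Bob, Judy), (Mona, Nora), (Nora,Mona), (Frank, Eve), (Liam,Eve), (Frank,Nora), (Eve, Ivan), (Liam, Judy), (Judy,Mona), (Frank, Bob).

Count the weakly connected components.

From Bob: component {Bob, Eve, Frank, Grace, Ivan, Judy, Liam, Mona, Nora}.
That's 1 component.

1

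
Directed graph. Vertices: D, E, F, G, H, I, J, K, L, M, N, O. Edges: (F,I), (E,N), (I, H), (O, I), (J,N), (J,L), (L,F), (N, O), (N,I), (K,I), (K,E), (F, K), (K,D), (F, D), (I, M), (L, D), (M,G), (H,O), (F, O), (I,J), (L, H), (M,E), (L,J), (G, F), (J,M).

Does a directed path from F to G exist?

Yes

Explore from F.
Distance 1: reach D, I, K, O.
Distance 2: reach E, H, J, M.
Distance 3: reach G, L, N.
Found G.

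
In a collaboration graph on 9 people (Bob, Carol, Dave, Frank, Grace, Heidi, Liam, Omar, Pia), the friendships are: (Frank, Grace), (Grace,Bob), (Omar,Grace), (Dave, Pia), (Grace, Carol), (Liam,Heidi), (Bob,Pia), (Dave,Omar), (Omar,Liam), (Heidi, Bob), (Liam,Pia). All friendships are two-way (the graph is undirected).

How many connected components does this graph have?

From Bob: component {Bob, Carol, Dave, Frank, Grace, Heidi, Liam, Omar, Pia}.
That's 1 component.

1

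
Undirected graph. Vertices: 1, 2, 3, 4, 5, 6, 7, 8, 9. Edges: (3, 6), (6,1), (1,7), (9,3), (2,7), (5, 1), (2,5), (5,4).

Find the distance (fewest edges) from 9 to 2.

Distance 0: 9.
Distance 1: 3.
Distance 2: 6.
Distance 3: 1.
Distance 4: 5, 7.
Distance 5: 2, 4 — contains 2.

5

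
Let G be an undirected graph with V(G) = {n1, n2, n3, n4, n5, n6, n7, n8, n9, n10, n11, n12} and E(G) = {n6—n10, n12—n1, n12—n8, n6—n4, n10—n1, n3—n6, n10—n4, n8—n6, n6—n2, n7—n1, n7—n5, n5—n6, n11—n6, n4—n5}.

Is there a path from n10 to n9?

No

Explore from n10.
Distance 1: reach n1, n4, n6.
Distance 2: reach n2, n3, n5, n7, n8, n11, n12.
The search is exhausted without reaching n9; it lies in a different component.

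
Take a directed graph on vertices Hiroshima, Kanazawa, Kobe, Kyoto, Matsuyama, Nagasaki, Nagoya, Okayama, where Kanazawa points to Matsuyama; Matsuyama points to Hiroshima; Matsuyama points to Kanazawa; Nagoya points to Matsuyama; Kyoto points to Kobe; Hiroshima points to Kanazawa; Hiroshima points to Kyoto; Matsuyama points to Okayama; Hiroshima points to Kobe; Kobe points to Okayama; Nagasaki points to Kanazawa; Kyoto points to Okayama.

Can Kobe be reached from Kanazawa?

Explore from Kanazawa.
Distance 1: reach Matsuyama.
Distance 2: reach Hiroshima, Okayama.
Distance 3: reach Kobe, Kyoto.
Found Kobe.

Yes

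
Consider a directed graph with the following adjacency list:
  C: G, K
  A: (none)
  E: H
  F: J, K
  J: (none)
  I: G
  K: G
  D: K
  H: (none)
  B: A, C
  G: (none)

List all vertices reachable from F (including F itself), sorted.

F, G, J, K

Start at F.
Its neighbours: J, K.
Then their neighbours: G.
Nothing further is reachable.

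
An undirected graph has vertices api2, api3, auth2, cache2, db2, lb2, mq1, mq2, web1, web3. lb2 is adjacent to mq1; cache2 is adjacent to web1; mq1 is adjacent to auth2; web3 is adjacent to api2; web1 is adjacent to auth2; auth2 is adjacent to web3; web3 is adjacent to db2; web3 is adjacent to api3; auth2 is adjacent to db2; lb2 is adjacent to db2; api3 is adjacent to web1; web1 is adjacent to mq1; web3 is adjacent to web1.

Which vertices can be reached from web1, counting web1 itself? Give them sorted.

api2, api3, auth2, cache2, db2, lb2, mq1, web1, web3

Start at web1.
Its neighbours: api3, auth2, cache2, mq1, web3.
Then their neighbours: api2, db2, lb2.
Nothing further is reachable.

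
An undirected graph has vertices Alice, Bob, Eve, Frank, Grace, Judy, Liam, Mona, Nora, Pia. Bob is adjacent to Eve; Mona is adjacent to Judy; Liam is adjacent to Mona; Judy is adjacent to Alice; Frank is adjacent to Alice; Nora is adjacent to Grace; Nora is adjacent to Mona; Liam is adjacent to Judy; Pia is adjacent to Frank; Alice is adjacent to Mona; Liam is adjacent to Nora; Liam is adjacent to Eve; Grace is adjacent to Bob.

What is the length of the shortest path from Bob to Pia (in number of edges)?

Distance 0: Bob.
Distance 1: Eve, Grace.
Distance 2: Liam, Nora.
Distance 3: Judy, Mona.
Distance 4: Alice.
Distance 5: Frank.
Distance 6: Pia — contains Pia.

6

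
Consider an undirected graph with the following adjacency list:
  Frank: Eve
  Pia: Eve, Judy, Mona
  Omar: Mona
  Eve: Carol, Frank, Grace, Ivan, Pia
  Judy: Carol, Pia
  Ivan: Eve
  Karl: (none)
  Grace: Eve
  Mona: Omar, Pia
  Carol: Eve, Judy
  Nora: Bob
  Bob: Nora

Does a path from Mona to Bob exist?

Explore from Mona.
Distance 1: reach Omar, Pia.
Distance 2: reach Eve, Judy.
Distance 3: reach Carol, Frank, Grace, Ivan.
The search is exhausted without reaching Bob; it lies in a different component.

No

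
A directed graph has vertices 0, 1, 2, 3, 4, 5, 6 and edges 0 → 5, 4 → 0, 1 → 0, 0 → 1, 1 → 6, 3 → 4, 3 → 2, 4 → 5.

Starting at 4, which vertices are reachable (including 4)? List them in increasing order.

0, 1, 4, 5, 6

Start at 4.
Its neighbours: 0, 5.
Then their neighbours: 1.
Then next layer: 6.
Nothing further is reachable.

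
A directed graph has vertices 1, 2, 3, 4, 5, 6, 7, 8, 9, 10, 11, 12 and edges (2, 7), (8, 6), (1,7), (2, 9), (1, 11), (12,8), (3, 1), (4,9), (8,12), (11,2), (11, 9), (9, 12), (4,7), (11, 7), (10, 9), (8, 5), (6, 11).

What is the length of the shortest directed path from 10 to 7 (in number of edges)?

Distance 0: 10.
Distance 1: 9.
Distance 2: 12.
Distance 3: 8.
Distance 4: 5, 6.
Distance 5: 11.
Distance 6: 2, 7 — contains 7.

6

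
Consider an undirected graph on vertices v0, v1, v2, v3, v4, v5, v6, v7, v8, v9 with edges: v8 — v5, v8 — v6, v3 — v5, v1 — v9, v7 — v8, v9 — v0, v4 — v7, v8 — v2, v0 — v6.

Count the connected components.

1

From v0: component {v0, v1, v2, v3, v4, v5, v6, v7, v8, v9}.
That's 1 component.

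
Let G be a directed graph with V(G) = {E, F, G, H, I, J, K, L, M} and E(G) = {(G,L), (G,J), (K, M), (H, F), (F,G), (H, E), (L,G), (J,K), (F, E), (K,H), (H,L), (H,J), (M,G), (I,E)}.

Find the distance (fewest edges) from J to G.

Distance 0: J.
Distance 1: K.
Distance 2: H, M.
Distance 3: E, F, G, L — contains G.

3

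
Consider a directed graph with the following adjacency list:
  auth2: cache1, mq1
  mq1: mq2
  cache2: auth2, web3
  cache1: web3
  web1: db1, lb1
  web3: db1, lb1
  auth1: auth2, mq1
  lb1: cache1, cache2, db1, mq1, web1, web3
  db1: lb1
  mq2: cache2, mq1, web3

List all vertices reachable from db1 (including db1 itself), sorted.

auth2, cache1, cache2, db1, lb1, mq1, mq2, web1, web3

Start at db1.
Its neighbours: lb1.
Then their neighbours: cache1, cache2, mq1, web1, web3.
Then next layer: auth2, mq2.
Nothing further is reachable.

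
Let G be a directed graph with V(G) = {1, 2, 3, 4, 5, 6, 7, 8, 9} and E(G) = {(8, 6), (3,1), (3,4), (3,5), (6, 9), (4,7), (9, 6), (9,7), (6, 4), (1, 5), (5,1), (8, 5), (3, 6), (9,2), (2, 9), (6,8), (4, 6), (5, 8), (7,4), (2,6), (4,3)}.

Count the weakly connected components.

1

From 1: component {1, 2, 3, 4, 5, 6, 7, 8, 9}.
That's 1 component.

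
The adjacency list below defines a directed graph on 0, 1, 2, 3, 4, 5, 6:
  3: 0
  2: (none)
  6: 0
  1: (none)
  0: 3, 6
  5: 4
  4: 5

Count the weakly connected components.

4

From 0: component {0, 3, 6}.
From 1: component {1}.
From 2: component {2}.
From 4: component {4, 5}.
That's 4 components.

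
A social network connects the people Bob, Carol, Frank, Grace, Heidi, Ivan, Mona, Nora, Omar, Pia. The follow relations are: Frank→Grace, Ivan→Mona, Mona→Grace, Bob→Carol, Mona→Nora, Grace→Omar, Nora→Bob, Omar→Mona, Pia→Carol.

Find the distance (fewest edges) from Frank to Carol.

Distance 0: Frank.
Distance 1: Grace.
Distance 2: Omar.
Distance 3: Mona.
Distance 4: Nora.
Distance 5: Bob.
Distance 6: Carol — contains Carol.

6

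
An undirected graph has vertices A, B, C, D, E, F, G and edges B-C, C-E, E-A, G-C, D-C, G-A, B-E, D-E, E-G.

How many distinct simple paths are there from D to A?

D–C–B–E–A
D–C–B–E–G–A
D–C–E–A
D–C–E–G–A
D–C–G–A
D–C–G–E–A
D–E–A
D–E–B–C–G–A
D–E–C–G–A
D–E–G–A

10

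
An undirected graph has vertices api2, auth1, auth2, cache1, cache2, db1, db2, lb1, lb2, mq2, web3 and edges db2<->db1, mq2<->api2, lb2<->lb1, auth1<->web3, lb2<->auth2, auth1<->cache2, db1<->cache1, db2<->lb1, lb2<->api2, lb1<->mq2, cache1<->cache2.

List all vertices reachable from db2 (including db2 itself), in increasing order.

api2, auth1, auth2, cache1, cache2, db1, db2, lb1, lb2, mq2, web3

Start at db2.
Its neighbours: db1, lb1.
Then their neighbours: cache1, lb2, mq2.
Then next layer: api2, auth2, cache2.
Then next layer: auth1.
Then next layer: web3.
Every vertex is now reached.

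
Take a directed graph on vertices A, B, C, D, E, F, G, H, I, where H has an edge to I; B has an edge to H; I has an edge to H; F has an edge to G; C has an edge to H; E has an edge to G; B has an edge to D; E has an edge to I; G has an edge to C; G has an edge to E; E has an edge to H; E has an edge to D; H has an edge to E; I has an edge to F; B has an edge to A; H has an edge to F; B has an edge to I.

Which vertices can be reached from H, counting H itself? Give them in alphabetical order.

C, D, E, F, G, H, I

Start at H.
Its neighbours: E, F, I.
Then their neighbours: D, G.
Then next layer: C.
Nothing further is reachable.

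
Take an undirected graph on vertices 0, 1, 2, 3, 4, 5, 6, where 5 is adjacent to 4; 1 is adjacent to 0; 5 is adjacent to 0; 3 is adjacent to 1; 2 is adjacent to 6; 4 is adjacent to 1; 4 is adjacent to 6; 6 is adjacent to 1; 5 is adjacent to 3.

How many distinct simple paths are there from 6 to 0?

6–1–0
6–1–3–5–0
6–1–4–5–0
6–4–1–0
6–4–1–3–5–0
6–4–5–0
6–4–5–3–1–0

7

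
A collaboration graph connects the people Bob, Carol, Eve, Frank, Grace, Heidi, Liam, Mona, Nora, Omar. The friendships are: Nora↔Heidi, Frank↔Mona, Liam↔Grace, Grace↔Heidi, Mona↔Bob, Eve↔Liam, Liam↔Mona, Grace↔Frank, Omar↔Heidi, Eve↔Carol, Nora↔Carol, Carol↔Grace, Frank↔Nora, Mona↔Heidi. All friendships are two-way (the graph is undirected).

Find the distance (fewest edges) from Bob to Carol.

4

Distance 0: Bob.
Distance 1: Mona.
Distance 2: Frank, Heidi, Liam.
Distance 3: Eve, Grace, Nora, Omar.
Distance 4: Carol — contains Carol.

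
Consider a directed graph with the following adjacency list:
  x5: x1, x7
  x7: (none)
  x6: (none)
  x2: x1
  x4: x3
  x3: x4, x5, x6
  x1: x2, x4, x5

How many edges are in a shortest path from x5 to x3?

3

Distance 0: x5.
Distance 1: x1, x7.
Distance 2: x2, x4.
Distance 3: x3 — contains x3.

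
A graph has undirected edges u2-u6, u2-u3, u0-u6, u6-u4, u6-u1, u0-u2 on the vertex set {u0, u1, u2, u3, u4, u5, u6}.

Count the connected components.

From u0: component {u0, u1, u2, u3, u4, u6}.
From u5: component {u5}.
That's 2 components.

2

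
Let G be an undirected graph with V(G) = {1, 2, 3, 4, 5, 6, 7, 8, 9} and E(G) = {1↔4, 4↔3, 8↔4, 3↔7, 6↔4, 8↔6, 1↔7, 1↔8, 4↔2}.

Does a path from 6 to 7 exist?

Explore from 6.
Distance 1: reach 4, 8.
Distance 2: reach 1, 2, 3.
Distance 3: reach 7.
Found 7.

Yes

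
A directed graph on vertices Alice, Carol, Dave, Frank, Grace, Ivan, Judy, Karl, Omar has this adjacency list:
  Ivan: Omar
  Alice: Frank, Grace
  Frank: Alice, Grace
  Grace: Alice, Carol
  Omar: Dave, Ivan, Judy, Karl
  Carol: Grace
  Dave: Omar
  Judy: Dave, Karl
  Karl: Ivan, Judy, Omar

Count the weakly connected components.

2

From Alice: component {Alice, Carol, Frank, Grace}.
From Dave: component {Dave, Ivan, Judy, Karl, Omar}.
That's 2 components.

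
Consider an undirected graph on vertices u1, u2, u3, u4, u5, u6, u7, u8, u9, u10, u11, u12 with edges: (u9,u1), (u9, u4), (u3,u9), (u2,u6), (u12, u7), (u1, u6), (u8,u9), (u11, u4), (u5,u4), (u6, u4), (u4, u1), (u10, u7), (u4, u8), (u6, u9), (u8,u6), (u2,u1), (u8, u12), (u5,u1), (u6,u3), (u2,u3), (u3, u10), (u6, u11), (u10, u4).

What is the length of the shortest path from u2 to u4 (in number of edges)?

2

Distance 0: u2.
Distance 1: u1, u3, u6.
Distance 2: u4, u5, u8, u9, u10, u11 — contains u4.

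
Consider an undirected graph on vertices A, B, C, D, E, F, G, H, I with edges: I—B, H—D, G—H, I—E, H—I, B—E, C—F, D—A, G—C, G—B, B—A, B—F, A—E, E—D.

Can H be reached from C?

Explore from C.
Distance 1: reach F, G.
Distance 2: reach B, H.
Found H.

Yes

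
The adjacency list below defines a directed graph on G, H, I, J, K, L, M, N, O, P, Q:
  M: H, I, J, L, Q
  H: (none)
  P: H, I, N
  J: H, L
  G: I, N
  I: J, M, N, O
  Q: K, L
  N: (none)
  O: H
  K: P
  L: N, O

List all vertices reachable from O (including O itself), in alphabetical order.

H, O

Start at O.
Its neighbours: H.
Nothing further is reachable.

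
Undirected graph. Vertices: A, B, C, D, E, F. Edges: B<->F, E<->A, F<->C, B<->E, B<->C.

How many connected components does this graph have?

From A: component {A, B, C, E, F}.
From D: component {D}.
That's 2 components.

2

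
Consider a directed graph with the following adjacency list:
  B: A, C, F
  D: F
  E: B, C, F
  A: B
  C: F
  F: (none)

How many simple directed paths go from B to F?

2

B→C→F
B→F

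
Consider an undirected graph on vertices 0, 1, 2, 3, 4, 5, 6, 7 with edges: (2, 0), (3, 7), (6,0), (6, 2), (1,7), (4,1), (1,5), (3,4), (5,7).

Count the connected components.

From 0: component {0, 2, 6}.
From 1: component {1, 3, 4, 5, 7}.
That's 2 components.

2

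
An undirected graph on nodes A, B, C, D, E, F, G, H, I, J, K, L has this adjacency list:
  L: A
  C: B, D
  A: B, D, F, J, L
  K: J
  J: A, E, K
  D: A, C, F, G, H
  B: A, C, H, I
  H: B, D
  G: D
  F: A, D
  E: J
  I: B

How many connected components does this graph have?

From A: component {A, B, C, D, E, F, G, H, I, J, K, L}.
That's 1 component.

1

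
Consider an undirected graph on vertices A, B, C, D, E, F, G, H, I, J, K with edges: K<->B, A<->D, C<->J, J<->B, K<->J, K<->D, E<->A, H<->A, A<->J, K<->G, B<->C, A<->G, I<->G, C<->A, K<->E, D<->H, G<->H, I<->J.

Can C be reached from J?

Explore from J.
Distance 1: reach A, B, C, I, K.
Found C.

Yes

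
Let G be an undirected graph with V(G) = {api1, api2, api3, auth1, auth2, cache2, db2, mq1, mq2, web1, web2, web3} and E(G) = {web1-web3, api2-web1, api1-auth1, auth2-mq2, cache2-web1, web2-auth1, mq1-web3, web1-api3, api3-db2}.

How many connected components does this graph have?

From api1: component {api1, auth1, web2}.
From api2: component {api2, api3, cache2, db2, mq1, web1, web3}.
From auth2: component {auth2, mq2}.
That's 3 components.

3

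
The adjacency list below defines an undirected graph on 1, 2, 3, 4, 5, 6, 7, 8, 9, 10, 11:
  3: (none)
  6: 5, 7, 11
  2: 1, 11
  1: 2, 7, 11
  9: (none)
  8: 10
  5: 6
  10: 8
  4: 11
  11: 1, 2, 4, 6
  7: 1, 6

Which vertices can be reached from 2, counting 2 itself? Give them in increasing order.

Start at 2.
Its neighbours: 1, 11.
Then their neighbours: 4, 6, 7.
Then next layer: 5.
Nothing further is reachable.

1, 2, 4, 5, 6, 7, 11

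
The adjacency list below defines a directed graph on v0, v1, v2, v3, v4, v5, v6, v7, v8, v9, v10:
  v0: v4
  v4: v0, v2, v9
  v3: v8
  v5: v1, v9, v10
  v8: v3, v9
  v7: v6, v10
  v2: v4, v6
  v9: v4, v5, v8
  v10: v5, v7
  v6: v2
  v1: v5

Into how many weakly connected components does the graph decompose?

From v0: component {v0, v1, v2, v3, v4, v5, v6, v7, v8, v9, v10}.
That's 1 component.

1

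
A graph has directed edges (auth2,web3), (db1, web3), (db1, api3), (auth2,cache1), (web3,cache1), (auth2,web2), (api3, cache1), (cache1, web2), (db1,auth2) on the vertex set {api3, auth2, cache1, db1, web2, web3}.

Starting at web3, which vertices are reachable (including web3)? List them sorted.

Start at web3.
Its neighbours: cache1.
Then their neighbours: web2.
Nothing further is reachable.

cache1, web2, web3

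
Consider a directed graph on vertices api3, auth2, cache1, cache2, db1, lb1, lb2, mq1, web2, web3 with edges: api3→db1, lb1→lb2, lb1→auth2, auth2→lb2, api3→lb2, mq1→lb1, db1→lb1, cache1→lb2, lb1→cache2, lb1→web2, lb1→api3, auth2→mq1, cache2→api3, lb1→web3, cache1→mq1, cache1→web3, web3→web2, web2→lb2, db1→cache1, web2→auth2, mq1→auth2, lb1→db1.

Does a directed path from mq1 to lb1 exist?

Yes

Explore from mq1.
Distance 1: reach auth2, lb1.
Found lb1.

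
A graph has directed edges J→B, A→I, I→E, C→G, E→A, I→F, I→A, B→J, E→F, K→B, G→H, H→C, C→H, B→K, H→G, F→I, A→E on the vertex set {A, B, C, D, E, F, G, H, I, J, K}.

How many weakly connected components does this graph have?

4

From A: component {A, E, F, I}.
From B: component {B, J, K}.
From C: component {C, G, H}.
From D: component {D}.
That's 4 components.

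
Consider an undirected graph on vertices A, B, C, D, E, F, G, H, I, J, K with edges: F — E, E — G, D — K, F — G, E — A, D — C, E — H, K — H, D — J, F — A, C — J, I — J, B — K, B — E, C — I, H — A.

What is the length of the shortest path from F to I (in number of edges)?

6

Distance 0: F.
Distance 1: A, E, G.
Distance 2: B, H.
Distance 3: K.
Distance 4: D.
Distance 5: C, J.
Distance 6: I — contains I.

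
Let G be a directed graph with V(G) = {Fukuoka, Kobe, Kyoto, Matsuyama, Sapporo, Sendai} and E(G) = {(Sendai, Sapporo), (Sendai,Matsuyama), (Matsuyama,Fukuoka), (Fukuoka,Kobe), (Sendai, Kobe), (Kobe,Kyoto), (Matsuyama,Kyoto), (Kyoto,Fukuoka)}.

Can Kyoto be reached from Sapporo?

Sapporo has no outgoing edges, so nothing is reachable from it.

No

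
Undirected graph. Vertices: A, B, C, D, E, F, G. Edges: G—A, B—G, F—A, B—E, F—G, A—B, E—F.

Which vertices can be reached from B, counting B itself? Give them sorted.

Start at B.
Its neighbours: A, E, G.
Then their neighbours: F.
Nothing further is reachable.

A, B, E, F, G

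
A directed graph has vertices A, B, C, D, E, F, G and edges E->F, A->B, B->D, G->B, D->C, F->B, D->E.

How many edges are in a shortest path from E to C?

Distance 0: E.
Distance 1: F.
Distance 2: B.
Distance 3: D.
Distance 4: C — contains C.

4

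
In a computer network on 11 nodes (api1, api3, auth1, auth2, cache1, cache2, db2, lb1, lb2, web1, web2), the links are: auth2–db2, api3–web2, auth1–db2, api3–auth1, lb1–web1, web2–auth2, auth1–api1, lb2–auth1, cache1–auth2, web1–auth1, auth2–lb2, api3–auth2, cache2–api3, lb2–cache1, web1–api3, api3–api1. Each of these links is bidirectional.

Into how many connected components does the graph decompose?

1

From api1: component {api1, api3, auth1, auth2, cache1, cache2, db2, lb1, lb2, web1, web2}.
That's 1 component.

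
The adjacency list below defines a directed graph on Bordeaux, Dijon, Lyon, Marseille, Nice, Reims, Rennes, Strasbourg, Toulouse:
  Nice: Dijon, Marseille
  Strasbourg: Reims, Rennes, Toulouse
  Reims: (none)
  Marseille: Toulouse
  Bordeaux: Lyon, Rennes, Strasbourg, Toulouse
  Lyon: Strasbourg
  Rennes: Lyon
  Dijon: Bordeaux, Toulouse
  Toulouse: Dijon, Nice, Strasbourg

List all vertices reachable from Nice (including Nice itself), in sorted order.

Bordeaux, Dijon, Lyon, Marseille, Nice, Reims, Rennes, Strasbourg, Toulouse

Start at Nice.
Its neighbours: Dijon, Marseille.
Then their neighbours: Bordeaux, Toulouse.
Then next layer: Lyon, Rennes, Strasbourg.
Then next layer: Reims.
Every vertex is now reached.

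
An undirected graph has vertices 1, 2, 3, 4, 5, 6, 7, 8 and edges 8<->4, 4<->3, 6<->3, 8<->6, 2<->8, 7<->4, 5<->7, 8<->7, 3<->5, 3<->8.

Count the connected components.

2

From 1: component {1}.
From 2: component {2, 3, 4, 5, 6, 7, 8}.
That's 2 components.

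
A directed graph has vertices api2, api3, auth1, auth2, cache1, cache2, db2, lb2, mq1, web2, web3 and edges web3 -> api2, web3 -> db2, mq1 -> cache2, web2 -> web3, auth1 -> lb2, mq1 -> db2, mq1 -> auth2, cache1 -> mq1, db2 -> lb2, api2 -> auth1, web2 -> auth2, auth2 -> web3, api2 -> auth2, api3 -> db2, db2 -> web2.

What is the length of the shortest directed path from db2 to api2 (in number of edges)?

Distance 0: db2.
Distance 1: lb2, web2.
Distance 2: auth2, web3.
Distance 3: api2 — contains api2.

3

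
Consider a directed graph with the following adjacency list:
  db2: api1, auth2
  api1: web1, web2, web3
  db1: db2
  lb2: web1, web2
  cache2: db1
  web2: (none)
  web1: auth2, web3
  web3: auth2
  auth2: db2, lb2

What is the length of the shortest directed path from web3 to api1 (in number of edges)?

Distance 0: web3.
Distance 1: auth2.
Distance 2: db2, lb2.
Distance 3: api1, web1, web2 — contains api1.

3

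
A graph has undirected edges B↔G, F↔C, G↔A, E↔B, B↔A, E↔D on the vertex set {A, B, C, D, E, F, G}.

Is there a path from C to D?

Explore from C.
Distance 1: reach F.
The search is exhausted without reaching D; it lies in a different component.

No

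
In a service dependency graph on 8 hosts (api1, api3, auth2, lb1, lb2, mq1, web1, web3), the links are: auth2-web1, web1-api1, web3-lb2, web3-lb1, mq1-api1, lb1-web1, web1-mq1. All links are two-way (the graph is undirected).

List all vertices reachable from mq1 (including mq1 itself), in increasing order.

Start at mq1.
Its neighbours: api1, web1.
Then their neighbours: auth2, lb1.
Then next layer: web3.
Then next layer: lb2.
Nothing further is reachable.

api1, auth2, lb1, lb2, mq1, web1, web3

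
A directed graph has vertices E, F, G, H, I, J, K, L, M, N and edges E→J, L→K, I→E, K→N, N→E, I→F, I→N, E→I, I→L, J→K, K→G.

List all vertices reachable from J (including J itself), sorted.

E, F, G, I, J, K, L, N

Start at J.
Its neighbours: K.
Then their neighbours: G, N.
Then next layer: E.
Then next layer: I.
Then next layer: F, L.
Nothing further is reachable.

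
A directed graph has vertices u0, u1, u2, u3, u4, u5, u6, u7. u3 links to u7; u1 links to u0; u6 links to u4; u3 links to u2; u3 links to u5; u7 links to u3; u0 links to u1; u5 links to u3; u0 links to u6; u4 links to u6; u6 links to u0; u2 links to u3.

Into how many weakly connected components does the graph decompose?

2

From u0: component {u0, u1, u4, u6}.
From u2: component {u2, u3, u5, u7}.
That's 2 components.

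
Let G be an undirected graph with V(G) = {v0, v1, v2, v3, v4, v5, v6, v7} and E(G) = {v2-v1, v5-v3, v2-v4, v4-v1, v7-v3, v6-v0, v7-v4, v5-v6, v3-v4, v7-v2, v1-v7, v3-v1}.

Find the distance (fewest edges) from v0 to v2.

Distance 0: v0.
Distance 1: v6.
Distance 2: v5.
Distance 3: v3.
Distance 4: v1, v4, v7.
Distance 5: v2 — contains v2.

5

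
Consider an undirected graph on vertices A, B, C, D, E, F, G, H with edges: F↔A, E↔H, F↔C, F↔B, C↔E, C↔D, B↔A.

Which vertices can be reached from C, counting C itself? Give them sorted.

Start at C.
Its neighbours: D, E, F.
Then their neighbours: A, B, H.
Nothing further is reachable.

A, B, C, D, E, F, H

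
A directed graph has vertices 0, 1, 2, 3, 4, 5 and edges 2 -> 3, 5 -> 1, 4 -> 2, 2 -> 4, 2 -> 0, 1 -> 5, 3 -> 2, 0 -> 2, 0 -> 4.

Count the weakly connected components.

2

From 0: component {0, 2, 3, 4}.
From 1: component {1, 5}.
That's 2 components.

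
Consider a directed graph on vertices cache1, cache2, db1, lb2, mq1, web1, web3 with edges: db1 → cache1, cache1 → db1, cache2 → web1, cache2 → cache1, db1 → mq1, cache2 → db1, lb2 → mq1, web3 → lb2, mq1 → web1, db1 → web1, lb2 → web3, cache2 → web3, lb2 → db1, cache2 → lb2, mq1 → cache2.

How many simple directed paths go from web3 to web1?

7

web3→lb2→db1→mq1→cache2→web1
web3→lb2→db1→mq1→web1
web3→lb2→db1→web1
web3→lb2→mq1→cache2→cache1→db1→web1
web3→lb2→mq1→cache2→db1→web1
web3→lb2→mq1→cache2→web1
web3→lb2→mq1→web1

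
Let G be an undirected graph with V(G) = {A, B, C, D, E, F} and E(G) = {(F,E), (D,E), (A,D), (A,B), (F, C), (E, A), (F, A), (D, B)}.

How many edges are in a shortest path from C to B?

Distance 0: C.
Distance 1: F.
Distance 2: A, E.
Distance 3: B, D — contains B.

3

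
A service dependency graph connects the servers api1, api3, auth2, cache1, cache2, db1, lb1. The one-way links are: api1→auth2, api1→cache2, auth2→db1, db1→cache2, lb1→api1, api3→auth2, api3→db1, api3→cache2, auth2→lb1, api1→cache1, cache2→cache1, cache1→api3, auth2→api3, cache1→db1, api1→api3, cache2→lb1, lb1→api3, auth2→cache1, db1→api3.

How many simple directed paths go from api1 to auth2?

api1→api3→auth2
api1→auth2
api1→cache1→api3→auth2
api1→cache1→db1→api3→auth2
api1→cache1→db1→cache2→lb1→api3→auth2
api1→cache2→cache1→api3→auth2
api1→cache2→cache1→db1→api3→auth2
api1→cache2→lb1→api3→auth2

8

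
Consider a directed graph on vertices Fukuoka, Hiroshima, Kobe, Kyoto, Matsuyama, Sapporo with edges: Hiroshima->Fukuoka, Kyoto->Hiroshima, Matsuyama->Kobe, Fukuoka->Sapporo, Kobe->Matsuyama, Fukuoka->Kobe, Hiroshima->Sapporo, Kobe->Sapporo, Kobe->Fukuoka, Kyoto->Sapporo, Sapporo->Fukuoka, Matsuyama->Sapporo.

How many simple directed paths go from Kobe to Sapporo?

3

Kobe→Fukuoka→Sapporo
Kobe→Matsuyama→Sapporo
Kobe→Sapporo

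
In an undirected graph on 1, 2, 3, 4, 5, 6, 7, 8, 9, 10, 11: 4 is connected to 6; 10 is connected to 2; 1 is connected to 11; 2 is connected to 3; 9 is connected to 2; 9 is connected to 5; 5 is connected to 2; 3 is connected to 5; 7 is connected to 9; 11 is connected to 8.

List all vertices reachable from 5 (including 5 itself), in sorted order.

2, 3, 5, 7, 9, 10

Start at 5.
Its neighbours: 2, 3, 9.
Then their neighbours: 7, 10.
Nothing further is reachable.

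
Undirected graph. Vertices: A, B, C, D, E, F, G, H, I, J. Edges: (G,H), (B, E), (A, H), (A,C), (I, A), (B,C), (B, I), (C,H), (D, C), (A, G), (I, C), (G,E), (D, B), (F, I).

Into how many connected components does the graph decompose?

From A: component {A, B, C, D, E, F, G, H, I}.
From J: component {J}.
That's 2 components.

2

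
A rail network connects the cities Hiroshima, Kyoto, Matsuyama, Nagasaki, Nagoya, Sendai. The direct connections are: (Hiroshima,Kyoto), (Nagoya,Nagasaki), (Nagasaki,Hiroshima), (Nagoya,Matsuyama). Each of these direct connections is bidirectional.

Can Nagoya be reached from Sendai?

Sendai has no edges, so nothing is reachable from it.

No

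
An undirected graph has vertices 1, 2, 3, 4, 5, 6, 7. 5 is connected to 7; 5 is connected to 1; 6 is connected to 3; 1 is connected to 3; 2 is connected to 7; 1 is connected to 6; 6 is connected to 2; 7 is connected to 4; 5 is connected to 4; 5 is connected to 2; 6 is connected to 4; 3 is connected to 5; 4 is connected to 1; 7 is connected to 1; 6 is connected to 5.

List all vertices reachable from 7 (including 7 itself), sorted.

Start at 7.
Its neighbours: 1, 2, 4, 5.
Then their neighbours: 3, 6.
Every vertex is now reached.

1, 2, 3, 4, 5, 6, 7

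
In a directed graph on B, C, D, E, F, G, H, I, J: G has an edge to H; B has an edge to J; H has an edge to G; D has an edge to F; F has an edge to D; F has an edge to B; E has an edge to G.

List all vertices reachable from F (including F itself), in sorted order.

Start at F.
Its neighbours: B, D.
Then their neighbours: J.
Nothing further is reachable.

B, D, F, J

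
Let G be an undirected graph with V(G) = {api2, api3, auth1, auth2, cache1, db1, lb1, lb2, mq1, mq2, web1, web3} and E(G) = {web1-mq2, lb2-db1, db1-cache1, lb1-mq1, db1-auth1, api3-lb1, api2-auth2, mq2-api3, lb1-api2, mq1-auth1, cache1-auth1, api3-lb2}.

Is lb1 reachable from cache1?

Explore from cache1.
Distance 1: reach auth1, db1.
Distance 2: reach lb2, mq1.
Distance 3: reach api3, lb1.
Found lb1.

Yes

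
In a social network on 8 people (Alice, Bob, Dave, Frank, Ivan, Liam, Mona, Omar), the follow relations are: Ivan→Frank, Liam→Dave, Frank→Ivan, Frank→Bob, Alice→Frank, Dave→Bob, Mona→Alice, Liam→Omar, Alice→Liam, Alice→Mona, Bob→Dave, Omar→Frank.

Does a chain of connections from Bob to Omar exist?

No

Explore from Bob.
Distance 1: reach Dave.
The search from Bob is exhausted; no directed path reaches Omar.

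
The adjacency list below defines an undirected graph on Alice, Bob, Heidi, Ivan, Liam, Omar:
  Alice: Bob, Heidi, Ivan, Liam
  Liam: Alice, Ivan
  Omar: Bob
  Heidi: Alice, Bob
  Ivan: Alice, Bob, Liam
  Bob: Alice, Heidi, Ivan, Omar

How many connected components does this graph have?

1

From Alice: component {Alice, Bob, Heidi, Ivan, Liam, Omar}.
That's 1 component.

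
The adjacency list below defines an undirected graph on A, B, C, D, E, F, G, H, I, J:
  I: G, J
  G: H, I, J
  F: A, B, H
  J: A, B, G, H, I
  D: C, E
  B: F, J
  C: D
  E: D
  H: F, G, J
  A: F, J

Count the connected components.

From A: component {A, B, F, G, H, I, J}.
From C: component {C, D, E}.
That's 2 components.

2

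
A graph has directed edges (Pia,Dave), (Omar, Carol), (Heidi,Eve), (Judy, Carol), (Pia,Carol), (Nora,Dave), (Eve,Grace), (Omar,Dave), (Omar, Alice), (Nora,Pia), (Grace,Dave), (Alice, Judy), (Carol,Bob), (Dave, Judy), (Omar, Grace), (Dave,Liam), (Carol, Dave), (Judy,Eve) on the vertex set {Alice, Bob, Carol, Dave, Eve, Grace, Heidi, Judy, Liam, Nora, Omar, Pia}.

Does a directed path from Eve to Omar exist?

Explore from Eve.
Distance 1: reach Grace.
Distance 2: reach Dave.
Distance 3: reach Judy, Liam.
Distance 4: reach Carol.
Distance 5: reach Bob.
The search from Eve is exhausted; no directed path reaches Omar.

No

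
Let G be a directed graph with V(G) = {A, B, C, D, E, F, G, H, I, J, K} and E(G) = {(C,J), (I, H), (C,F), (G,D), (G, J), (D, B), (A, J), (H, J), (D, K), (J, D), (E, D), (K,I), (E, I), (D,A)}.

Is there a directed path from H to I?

Yes

Explore from H.
Distance 1: reach J.
Distance 2: reach D.
Distance 3: reach A, B, K.
Distance 4: reach I.
Found I.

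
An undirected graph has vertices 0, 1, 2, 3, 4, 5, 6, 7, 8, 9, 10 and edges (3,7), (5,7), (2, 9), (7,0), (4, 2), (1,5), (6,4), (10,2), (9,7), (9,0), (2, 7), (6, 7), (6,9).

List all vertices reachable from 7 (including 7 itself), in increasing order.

0, 1, 2, 3, 4, 5, 6, 7, 9, 10

Start at 7.
Its neighbours: 0, 2, 3, 5, 6, 9.
Then their neighbours: 1, 4, 10.
Nothing further is reachable.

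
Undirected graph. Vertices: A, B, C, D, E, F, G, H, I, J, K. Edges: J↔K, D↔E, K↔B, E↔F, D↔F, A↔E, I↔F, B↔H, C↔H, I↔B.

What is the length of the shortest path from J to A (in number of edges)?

6

Distance 0: J.
Distance 1: K.
Distance 2: B.
Distance 3: H, I.
Distance 4: C, F.
Distance 5: D, E.
Distance 6: A — contains A.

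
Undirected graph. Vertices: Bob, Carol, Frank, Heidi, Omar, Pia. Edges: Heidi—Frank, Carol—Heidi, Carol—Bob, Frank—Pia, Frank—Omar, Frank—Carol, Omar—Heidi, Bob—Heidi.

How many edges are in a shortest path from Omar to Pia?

Distance 0: Omar.
Distance 1: Frank, Heidi.
Distance 2: Bob, Carol, Pia — contains Pia.

2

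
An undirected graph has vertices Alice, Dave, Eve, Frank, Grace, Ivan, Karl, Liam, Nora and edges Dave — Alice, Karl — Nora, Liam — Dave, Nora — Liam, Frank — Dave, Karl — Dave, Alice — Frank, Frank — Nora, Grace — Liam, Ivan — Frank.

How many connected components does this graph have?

2

From Alice: component {Alice, Dave, Frank, Grace, Ivan, Karl, Liam, Nora}.
From Eve: component {Eve}.
That's 2 components.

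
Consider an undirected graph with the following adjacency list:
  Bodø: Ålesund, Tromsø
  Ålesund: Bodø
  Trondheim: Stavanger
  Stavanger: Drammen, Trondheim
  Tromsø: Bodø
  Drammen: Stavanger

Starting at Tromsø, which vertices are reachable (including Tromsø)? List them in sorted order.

Start at Tromsø.
Its neighbours: Bodø.
Then their neighbours: Ålesund.
Nothing further is reachable.

Ålesund, Bodø, Tromsø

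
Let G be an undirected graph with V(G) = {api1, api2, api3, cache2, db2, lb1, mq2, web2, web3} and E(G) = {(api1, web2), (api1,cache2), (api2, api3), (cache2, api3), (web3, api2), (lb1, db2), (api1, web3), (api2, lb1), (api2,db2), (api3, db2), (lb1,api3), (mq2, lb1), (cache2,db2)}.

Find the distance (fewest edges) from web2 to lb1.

Distance 0: web2.
Distance 1: api1.
Distance 2: cache2, web3.
Distance 3: api2, api3, db2.
Distance 4: lb1 — contains lb1.

4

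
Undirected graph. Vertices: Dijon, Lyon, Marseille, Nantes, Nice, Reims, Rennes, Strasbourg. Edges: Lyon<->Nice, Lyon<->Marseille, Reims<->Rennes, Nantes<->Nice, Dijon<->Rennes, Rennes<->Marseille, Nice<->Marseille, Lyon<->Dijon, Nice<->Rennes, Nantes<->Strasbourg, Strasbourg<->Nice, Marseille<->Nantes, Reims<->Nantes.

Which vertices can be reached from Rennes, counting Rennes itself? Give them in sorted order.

Dijon, Lyon, Marseille, Nantes, Nice, Reims, Rennes, Strasbourg

Start at Rennes.
Its neighbours: Dijon, Marseille, Nice, Reims.
Then their neighbours: Lyon, Nantes, Strasbourg.
Every vertex is now reached.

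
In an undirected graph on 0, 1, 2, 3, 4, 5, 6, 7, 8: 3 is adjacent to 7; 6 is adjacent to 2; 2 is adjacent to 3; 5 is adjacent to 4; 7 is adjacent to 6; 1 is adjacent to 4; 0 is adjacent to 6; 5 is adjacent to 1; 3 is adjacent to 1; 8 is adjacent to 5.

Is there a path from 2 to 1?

Explore from 2.
Distance 1: reach 3, 6.
Distance 2: reach 0, 1, 7.
Found 1.

Yes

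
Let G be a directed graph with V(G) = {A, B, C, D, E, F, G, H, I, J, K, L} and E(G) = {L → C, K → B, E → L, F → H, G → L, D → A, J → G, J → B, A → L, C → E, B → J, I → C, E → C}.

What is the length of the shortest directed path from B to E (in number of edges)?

Distance 0: B.
Distance 1: J.
Distance 2: G.
Distance 3: L.
Distance 4: C.
Distance 5: E — contains E.

5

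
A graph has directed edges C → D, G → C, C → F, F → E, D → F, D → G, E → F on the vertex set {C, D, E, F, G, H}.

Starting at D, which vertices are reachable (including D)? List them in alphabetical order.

Start at D.
Its neighbours: F, G.
Then their neighbours: C, E.
Nothing further is reachable.

C, D, E, F, G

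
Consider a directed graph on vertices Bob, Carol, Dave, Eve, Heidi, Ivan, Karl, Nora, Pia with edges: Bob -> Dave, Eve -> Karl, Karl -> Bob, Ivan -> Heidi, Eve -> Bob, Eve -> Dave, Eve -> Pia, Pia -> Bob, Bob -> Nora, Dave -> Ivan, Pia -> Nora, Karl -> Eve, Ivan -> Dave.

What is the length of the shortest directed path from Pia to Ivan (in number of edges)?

3

Distance 0: Pia.
Distance 1: Bob, Nora.
Distance 2: Dave.
Distance 3: Ivan — contains Ivan.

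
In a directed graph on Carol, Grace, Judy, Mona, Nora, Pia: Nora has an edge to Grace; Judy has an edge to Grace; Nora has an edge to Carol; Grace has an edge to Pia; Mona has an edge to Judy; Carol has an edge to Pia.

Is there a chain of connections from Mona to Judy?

Yes

Explore from Mona.
Distance 1: reach Judy.
Found Judy.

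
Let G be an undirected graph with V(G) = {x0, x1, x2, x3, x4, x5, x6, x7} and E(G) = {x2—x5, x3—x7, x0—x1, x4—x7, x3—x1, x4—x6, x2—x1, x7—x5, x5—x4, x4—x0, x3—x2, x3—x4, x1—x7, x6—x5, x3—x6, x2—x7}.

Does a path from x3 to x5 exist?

Yes

Explore from x3.
Distance 1: reach x1, x2, x4, x6, x7.
Distance 2: reach x0, x5.
Found x5.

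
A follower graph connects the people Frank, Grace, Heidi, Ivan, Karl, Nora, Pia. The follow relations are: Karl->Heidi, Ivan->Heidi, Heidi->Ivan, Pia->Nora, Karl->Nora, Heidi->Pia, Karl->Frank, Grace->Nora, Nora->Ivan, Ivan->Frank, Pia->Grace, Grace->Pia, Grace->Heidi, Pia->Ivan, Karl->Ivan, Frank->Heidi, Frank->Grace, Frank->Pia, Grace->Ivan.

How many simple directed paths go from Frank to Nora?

Frank→Grace→Heidi→Pia→Nora
Frank→Grace→Ivan→Heidi→Pia→Nora
Frank→Grace→Nora
Frank→Grace→Pia→Nora
Frank→Heidi→Pia→Grace→Nora
Frank→Heidi→Pia→Nora
Frank→Pia→Grace→Nora
Frank→Pia→Nora

8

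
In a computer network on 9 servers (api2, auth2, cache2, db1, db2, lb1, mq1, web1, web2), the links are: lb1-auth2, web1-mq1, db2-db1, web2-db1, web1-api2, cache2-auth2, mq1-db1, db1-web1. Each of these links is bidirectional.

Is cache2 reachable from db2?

No

Explore from db2.
Distance 1: reach db1.
Distance 2: reach mq1, web1, web2.
Distance 3: reach api2.
The search is exhausted without reaching cache2; it lies in a different component.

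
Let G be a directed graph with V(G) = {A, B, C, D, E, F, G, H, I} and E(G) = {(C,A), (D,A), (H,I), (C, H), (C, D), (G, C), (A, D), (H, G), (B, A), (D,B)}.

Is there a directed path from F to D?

F has no outgoing edges, so nothing is reachable from it.

No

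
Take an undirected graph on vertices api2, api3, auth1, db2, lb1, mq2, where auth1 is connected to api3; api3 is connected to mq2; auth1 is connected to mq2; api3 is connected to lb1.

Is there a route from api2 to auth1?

api2 has no edges, so nothing is reachable from it.

No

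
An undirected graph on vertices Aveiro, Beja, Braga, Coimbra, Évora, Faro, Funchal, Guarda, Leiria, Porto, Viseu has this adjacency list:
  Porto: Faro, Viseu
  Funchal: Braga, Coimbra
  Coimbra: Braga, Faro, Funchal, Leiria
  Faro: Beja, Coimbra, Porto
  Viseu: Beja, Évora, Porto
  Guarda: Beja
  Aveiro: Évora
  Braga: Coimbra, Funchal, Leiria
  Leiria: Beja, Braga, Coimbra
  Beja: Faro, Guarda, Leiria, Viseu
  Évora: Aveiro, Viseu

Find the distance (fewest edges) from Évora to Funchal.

5

Distance 0: Évora.
Distance 1: Aveiro, Viseu.
Distance 2: Beja, Porto.
Distance 3: Faro, Guarda, Leiria.
Distance 4: Braga, Coimbra.
Distance 5: Funchal — contains Funchal.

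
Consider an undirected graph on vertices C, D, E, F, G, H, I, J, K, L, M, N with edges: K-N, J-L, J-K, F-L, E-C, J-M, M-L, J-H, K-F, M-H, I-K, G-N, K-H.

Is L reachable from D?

D has no edges, so nothing is reachable from it.

No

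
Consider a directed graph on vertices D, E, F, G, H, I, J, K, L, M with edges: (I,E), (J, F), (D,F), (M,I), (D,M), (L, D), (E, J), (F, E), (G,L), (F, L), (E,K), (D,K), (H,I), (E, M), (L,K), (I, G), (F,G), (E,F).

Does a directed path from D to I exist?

Explore from D.
Distance 1: reach F, K, M.
Distance 2: reach E, G, I, L.
Found I.

Yes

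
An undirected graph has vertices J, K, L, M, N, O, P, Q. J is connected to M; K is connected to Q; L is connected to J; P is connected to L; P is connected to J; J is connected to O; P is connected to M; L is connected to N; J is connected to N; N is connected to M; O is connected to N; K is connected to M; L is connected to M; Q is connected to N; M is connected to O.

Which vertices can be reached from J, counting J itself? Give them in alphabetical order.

Start at J.
Its neighbours: L, M, N, O, P.
Then their neighbours: K, Q.
Every vertex is now reached.

J, K, L, M, N, O, P, Q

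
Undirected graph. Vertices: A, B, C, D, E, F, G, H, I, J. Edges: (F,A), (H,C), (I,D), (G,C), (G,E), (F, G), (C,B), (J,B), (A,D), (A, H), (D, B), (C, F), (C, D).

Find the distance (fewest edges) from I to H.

Distance 0: I.
Distance 1: D.
Distance 2: A, B, C.
Distance 3: F, G, H, J — contains H.

3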